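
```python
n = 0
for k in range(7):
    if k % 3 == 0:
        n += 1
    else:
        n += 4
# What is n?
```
Trace:
  n=0
  n=1, k=0
  n=5, k=1
  n=9, k=2
  n=10, k=3
  n=14, k=4
  n=18, k=5
  n=19, k=6

Final answer: 19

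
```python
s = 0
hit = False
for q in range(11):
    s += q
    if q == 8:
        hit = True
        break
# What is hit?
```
Trace:
  s=0
  s=0, hit=False
  s=0, hit=False, q=0
  s=1, hit=False, q=1
  s=3, hit=False, q=2
  s=6, hit=False, q=3
  s=10, hit=False, q=4
  s=15, hit=False, q=5
  s=21, hit=False, q=6
  s=28, hit=False, q=7
  s=36, hit=True, q=8

Final answer: True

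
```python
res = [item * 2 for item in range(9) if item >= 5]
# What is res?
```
Trace:
  item=0
  item=1
  item=2
  item=3
  item=4
  item=5
  item=6
  item=7
  item=8
  res=[10, 12, 14, 16]

Final answer: [10, 12, 14, 16]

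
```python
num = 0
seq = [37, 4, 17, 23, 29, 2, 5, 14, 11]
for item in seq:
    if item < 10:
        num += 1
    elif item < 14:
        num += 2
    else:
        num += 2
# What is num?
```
Trace:
  num=0
  num=2, item=37
  num=3, item=4
  num=5, item=17
  num=7, item=23
  num=9, item=29
  num=10, item=2
  num=11, item=5
  num=13, item=14
  num=15, item=11

Final answer: 15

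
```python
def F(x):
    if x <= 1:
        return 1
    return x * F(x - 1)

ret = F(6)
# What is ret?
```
Call trace:
F(x=6)
  F(x=5)
    F(x=4)
      F(x=3)
        F(x=2)
          F(x=1)
          -> return 1
        -> return 2
      -> return 6
    -> return 24
  -> return 120
-> return 720

Final answer: 720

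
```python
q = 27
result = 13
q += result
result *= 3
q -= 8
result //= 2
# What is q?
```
Trace:
  q=27
  q=27, result=13
  q=40, result=13
  q=40, result=39
  q=32, result=39
  q=32, result=19

Final answer: 32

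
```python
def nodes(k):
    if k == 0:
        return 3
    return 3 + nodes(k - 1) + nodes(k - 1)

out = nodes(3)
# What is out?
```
Call trace (a repeated sub-call is expanded the first time; later identical calls just restate its return value):
nodes(k=3)
  nodes(k=2)
    nodes(k=1)
      nodes(k=0)
      -> return 3
      nodes(k=0)
      -> return 3
    -> return 9
    nodes(k=1) -> return 9  (same call as traced above)
  -> return 21
  nodes(k=2) -> return 21  (same call as traced above)
-> return 45

Final answer: 45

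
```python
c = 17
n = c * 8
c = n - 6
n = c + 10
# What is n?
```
Trace:
  c=17
  c=17, n=136
  c=130, n=136
  c=130, n=140

Final answer: 140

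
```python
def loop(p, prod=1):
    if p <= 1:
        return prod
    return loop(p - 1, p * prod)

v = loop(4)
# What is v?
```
Call trace:
loop(p=4, prod=1)
  loop(p=3, prod=4)
    loop(p=2, prod=12)
      loop(p=1, prod=24)
      -> return 24
    -> return 24
  -> return 24
-> return 24

Final answer: 24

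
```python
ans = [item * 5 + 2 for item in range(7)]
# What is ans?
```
Trace:
  item=0
  item=1
  item=2
  item=3
  item=4
  item=5
  item=6
  ans=[2, 7, 12, 17, 22, 27, 32]

Final answer: [2, 7, 12, 17, 22, 27, 32]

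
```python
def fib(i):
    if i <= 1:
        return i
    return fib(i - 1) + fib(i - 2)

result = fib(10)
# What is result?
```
Call trace (a repeated sub-call is expanded the first time; later identical calls just restate its return value):
fib(i=10)
  fib(i=9)
    fib(i=8)
      fib(i=7)
        fib(i=6)
          fib(i=5)
            fib(i=4)
              fib(i=3)
                fib(i=2)
                  fib(i=1)
                  -> return 1
                  fib(i=0)
                  -> return 0
                -> return 1
                fib(i=1)
                -> return 1
              -> return 2
              fib(i=2) -> return 1  (same call as traced above)
            -> return 3
            fib(i=3) -> return 2  (same call as traced above)
          -> return 5
          fib(i=4) -> return 3  (same call as traced above)
        -> return 8
        fib(i=5) -> return 5  (same call as traced above)
      -> return 13
      fib(i=6) -> return 8  (same call as traced above)
    -> return 21
    fib(i=7) -> return 13  (same call as traced above)
  -> return 34
  fib(i=8) -> return 21  (same call as traced above)
-> return 55

Final answer: 55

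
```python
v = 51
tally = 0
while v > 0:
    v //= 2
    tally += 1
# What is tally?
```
Trace:
  v=51
  v=51, tally=0
  v=25, tally=1
  v=12, tally=2
  v=6, tally=3
  v=3, tally=4
  v=1, tally=5
  v=0, tally=6

Final answer: 6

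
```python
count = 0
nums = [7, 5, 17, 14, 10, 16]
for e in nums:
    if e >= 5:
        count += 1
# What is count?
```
Trace:
  count=0
  count=1, e=7
  count=2, e=5
  count=3, e=17
  count=4, e=14
  count=5, e=10
  count=6, e=16

Final answer: 6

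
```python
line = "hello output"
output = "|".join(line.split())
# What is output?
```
Trace:
  line='hello output'
  line='hello output', output='hello|output'

Final answer: 'hello|output'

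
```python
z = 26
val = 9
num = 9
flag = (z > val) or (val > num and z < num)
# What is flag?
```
Trace:
  z=26
  z=26, val=9
  z=26, val=9, num=9
  z=26, val=9, num=9, flag=True

Final answer: True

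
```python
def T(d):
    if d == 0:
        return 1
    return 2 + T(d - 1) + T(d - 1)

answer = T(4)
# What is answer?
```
Call trace (a repeated sub-call is expanded the first time; later identical calls just restate its return value):
T(d=4)
  T(d=3)
    T(d=2)
      T(d=1)
        T(d=0)
        -> return 1
        T(d=0)
        -> return 1
      -> return 4
      T(d=1) -> return 4  (same call as traced above)
    -> return 10
    T(d=2) -> return 10  (same call as traced above)
  -> return 22
  T(d=3) -> return 22  (same call as traced above)
-> return 46

Final answer: 46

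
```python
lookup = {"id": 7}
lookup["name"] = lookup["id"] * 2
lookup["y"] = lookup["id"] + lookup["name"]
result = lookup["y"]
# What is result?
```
Trace:
  lookup={'id': 7}
  lookup={'id': 7, 'name': 14}
  lookup={'id': 7, 'name': 14, 'y': 21}
  lookup={'id': 7, 'name': 14, 'y': 21}, result=21

Final answer: 21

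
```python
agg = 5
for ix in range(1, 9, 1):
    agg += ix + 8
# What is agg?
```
Trace:
  agg=5
  agg=14, ix=1
  agg=24, ix=2
  agg=35, ix=3
  agg=47, ix=4
  agg=60, ix=5
  agg=74, ix=6
  agg=89, ix=7
  agg=105, ix=8

Final answer: 105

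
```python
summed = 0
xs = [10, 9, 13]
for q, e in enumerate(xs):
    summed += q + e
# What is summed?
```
Trace:
  summed=0
  summed=10, q=0, e=10
  summed=20, q=1, e=9
  summed=35, q=2, e=13

Final answer: 35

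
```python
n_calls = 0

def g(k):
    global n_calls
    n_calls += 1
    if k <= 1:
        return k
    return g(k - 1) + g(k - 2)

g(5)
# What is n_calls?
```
Call trace (a repeated sub-call is expanded the first time; later identical calls just restate its return value):
g(k=5)
  g(k=4)
    g(k=3)
      g(k=2)
        g(k=1)
        -> return 1
        g(k=0)
        -> return 0
      -> return 1
      g(k=1)
      -> return 1
    -> return 2
    g(k=2) -> return 1  (same call as traced above)
  -> return 3
  g(k=3) -> return 2  (same call as traced above)
-> return 5

n_calls is incremented once per call, so count the calls in each subtree. Let C(k) = number of calls made by g(k).
C(0) = C(1) = 1 (base case, no recursion); C(k) = 1 + C(k - 1) + C(k - 2) otherwise.
C(2) = 1 + C(1) + C(0) = 1 + 1 + 1 = 3
C(3) = 1 + C(2) + C(1) = 1 + 3 + 1 = 5
C(4) = 1 + C(3) + C(2) = 1 + 5 + 3 = 9
C(5) = 1 + C(4) + C(3) = 1 + 9 + 5 = 15
n_calls = C(5) = 15

Final answer: 15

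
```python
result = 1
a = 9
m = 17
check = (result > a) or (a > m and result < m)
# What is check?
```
Trace:
  result=1
  result=1, a=9
  result=1, a=9, m=17
  result=1, a=9, m=17, check=False

Final answer: False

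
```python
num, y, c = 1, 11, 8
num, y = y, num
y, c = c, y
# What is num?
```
Trace:
  num=1, y=11, c=8
  num=11, y=1, c=8
  num=11, y=8, c=1

Final answer: 11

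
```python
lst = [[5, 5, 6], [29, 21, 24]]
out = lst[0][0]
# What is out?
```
Trace:
  lst=[[5, 5, 6], [29, 21, 24]]
  lst=[[5, 5, 6], [29, 21, 24]], out=5

Final answer: 5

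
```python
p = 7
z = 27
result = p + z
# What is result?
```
Trace:
  p=7
  p=7, z=27
  p=7, z=27, result=34

Final answer: 34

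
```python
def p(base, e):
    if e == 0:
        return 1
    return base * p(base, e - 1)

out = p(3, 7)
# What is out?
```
Call trace:
p(base=3, e=7)
  p(base=3, e=6)
    p(base=3, e=5)
      p(base=3, e=4)
        p(base=3, e=3)
          p(base=3, e=2)
            p(base=3, e=1)
              p(base=3, e=0)
              -> return 1
            -> return 3
          -> return 9
        -> return 27
      -> return 81
    -> return 243
  -> return 729
-> return 2187

Final answer: 2187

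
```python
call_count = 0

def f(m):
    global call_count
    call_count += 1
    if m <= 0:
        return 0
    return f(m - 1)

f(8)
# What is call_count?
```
Call trace:
f(m=8)
  f(m=7)
    f(m=6)
      f(m=5)
        f(m=4)
          f(m=3)
            f(m=2)
              f(m=1)
                f(m=0)
                -> return 0
              -> return 0
            -> return 0
          -> return 0
        -> return 0
      -> return 0
    -> return 0
  -> return 0
-> return 0

call_count is incremented once per call. f is entered once for each m = 8, 7, 6, 5, 4, 3, 2, 1, 0 (the m <= 0 call returns without recursing), i.e. 8 + 1 calls.
call_count = 9

Final answer: 9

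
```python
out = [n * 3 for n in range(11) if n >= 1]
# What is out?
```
Trace:
  n=0
  n=1
  n=2
  n=3
  n=4
  n=5
  n=6
  n=7
  n=8
  n=9
  n=10
  out=[3, 6, 9, 12, 15, 18, 21, 24, 27, 30]

Final answer: [3, 6, 9, 12, 15, 18, 21, 24, 27, 30]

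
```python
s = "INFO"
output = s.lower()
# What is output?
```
Trace:
  s='INFO'
  s='INFO', output='info'

Final answer: 'info'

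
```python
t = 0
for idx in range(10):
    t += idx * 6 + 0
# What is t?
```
Trace:
  t=0
  t=0, idx=0
  t=6, idx=1
  t=18, idx=2
  t=36, idx=3
  t=60, idx=4
  t=90, idx=5
  t=126, idx=6
  t=168, idx=7
  t=216, idx=8
  t=270, idx=9

Final answer: 270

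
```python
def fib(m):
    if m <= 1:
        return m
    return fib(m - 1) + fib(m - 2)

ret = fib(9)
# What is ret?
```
Call trace (a repeated sub-call is expanded the first time; later identical calls just restate its return value):
fib(m=9)
  fib(m=8)
    fib(m=7)
      fib(m=6)
        fib(m=5)
          fib(m=4)
            fib(m=3)
              fib(m=2)
                fib(m=1)
                -> return 1
                fib(m=0)
                -> return 0
              -> return 1
              fib(m=1)
              -> return 1
            -> return 2
            fib(m=2) -> return 1  (same call as traced above)
          -> return 3
          fib(m=3) -> return 2  (same call as traced above)
        -> return 5
        fib(m=4) -> return 3  (same call as traced above)
      -> return 8
      fib(m=5) -> return 5  (same call as traced above)
    -> return 13
    fib(m=6) -> return 8  (same call as traced above)
  -> return 21
  fib(m=7) -> return 13  (same call as traced above)
-> return 34

Final answer: 34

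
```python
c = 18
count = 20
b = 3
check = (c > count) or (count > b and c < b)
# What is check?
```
Trace:
  c=18
  c=18, count=20
  c=18, count=20, b=3
  c=18, count=20, b=3, check=False

Final answer: False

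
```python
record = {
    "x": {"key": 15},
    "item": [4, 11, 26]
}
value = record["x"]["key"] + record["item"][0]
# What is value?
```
Trace:
  record={'x': {'key': 15}, 'item': [4, 11, 26]}
  record={'x': {'key': 15}, 'item': [4, 11, 26]}, value=19

Final answer: 19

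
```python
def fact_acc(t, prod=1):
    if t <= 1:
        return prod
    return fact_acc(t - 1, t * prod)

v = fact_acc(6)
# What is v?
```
Call trace:
fact_acc(t=6, prod=1)
  fact_acc(t=5, prod=6)
    fact_acc(t=4, prod=30)
      fact_acc(t=3, prod=120)
        fact_acc(t=2, prod=360)
          fact_acc(t=1, prod=720)
          -> return 720
        -> return 720
      -> return 720
    -> return 720
  -> return 720
-> return 720

Final answer: 720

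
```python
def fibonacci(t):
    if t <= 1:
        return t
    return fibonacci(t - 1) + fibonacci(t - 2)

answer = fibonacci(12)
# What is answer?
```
Call trace (a repeated sub-call is expanded the first time; later identical calls just restate its return value):
fibonacci(t=12)
  fibonacci(t=11)
    fibonacci(t=10)
      fibonacci(t=9)
        fibonacci(t=8)
          fibonacci(t=7)
            fibonacci(t=6)
              fibonacci(t=5)
                fibonacci(t=4)
                  fibonacci(t=3)
                    fibonacci(t=2)
                      fibonacci(t=1)
                      -> return 1
                      fibonacci(t=0)
                      -> return 0
                    -> return 1
                    fibonacci(t=1)
                    -> return 1
                  -> return 2
                  fibonacci(t=2) -> return 1  (same call as traced above)
                -> return 3
                fibonacci(t=3) -> return 2  (same call as traced above)
              -> return 5
              fibonacci(t=4) -> return 3  (same call as traced above)
            -> return 8
            fibonacci(t=5) -> return 5  (same call as traced above)
          -> return 13
          fibonacci(t=6) -> return 8  (same call as traced above)
        -> return 21
        fibonacci(t=7) -> return 13  (same call as traced above)
      -> return 34
      fibonacci(t=8) -> return 21  (same call as traced above)
    -> return 55
    fibonacci(t=9) -> return 34  (same call as traced above)
  -> return 89
  fibonacci(t=10) -> return 55  (same call as traced above)
-> return 144

Final answer: 144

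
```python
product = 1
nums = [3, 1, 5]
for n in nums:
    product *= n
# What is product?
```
Trace:
  product=1
  product=3, n=3
  product=3, n=1
  product=15, n=5

Final answer: 15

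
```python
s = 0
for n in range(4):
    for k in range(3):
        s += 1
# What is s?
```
Trace:
  s=0
  s=1, n=0, k=0
  s=2, n=0, k=1
  s=3, n=0, k=2
  s=4, n=1, k=0
  s=5, n=1, k=1
  s=6, n=1, k=2
  s=7, n=2, k=0
  s=8, n=2, k=1
  s=9, n=2, k=2
  s=10, n=3, k=0
  s=11, n=3, k=1
  s=12, n=3, k=2

Final answer: 12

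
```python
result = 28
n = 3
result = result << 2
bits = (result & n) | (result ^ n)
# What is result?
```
Trace:
  result=28
  result=28, n=3
  result=112, n=3
  result=112, n=3, bits=115

Final answer: 112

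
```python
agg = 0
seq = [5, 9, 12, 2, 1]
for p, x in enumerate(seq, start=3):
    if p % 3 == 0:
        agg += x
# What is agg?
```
Trace:
  agg=0
  agg=5, p=3, x=5
  agg=5, p=4, x=9
  agg=5, p=5, x=12
  agg=7, p=6, x=2
  agg=7, p=7, x=1

Final answer: 7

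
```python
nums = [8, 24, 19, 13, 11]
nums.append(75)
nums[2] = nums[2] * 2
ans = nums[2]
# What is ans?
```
Trace:
  nums=[8, 24, 19, 13, 11]
  nums=[8, 24, 19, 13, 11, 75]
  nums=[8, 24, 38, 13, 11, 75]
  nums=[8, 24, 38, 13, 11, 75], ans=38

Final answer: 38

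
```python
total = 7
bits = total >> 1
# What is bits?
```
Trace:
  total=7
  total=7, bits=3

Final answer: 3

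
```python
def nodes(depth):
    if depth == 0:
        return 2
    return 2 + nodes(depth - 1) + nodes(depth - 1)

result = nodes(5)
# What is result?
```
Call trace (a repeated sub-call is expanded the first time; later identical calls just restate its return value):
nodes(depth=5)
  nodes(depth=4)
    nodes(depth=3)
      nodes(depth=2)
        nodes(depth=1)
          nodes(depth=0)
          -> return 2
          nodes(depth=0)
          -> return 2
        -> return 6
        nodes(depth=1) -> return 6  (same call as traced above)
      -> return 14
      nodes(depth=2) -> return 14  (same call as traced above)
    -> return 30
    nodes(depth=3) -> return 30  (same call as traced above)
  -> return 62
  nodes(depth=4) -> return 62  (same call as traced above)
-> return 126

Final answer: 126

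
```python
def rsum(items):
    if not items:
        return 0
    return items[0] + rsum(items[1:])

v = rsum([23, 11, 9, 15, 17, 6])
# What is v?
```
Call trace:
rsum(items=[23, 11, 9, 15, 17, 6])
  rsum(items=[11, 9, 15, 17, 6])
    rsum(items=[9, 15, 17, 6])
      rsum(items=[15, 17, 6])
        rsum(items=[17, 6])
          rsum(items=[6])
            rsum(items=[])
            -> return 0
          -> return 6
        -> return 23
      -> return 38
    -> return 47
  -> return 58
-> return 81

Final answer: 81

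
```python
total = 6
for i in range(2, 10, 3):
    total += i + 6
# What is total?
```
Trace:
  total=6
  total=14, i=2
  total=25, i=5
  total=39, i=8

Final answer: 39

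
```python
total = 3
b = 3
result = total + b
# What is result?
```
Trace:
  total=3
  total=3, b=3
  total=3, b=3, result=6

Final answer: 6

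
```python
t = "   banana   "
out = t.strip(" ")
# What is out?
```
Trace:
  t='   banana   '
  t='   banana   ', out='banana'

Final answer: 'banana'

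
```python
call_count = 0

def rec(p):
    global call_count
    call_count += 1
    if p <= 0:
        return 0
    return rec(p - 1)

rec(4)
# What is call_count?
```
Call trace:
rec(p=4)
  rec(p=3)
    rec(p=2)
      rec(p=1)
        rec(p=0)
        -> return 0
      -> return 0
    -> return 0
  -> return 0
-> return 0

call_count is incremented once per call. rec is entered once for each p = 4, 3, 2, 1, 0 (the p <= 0 call returns without recursing), i.e. 4 + 1 calls.
call_count = 5

Final answer: 5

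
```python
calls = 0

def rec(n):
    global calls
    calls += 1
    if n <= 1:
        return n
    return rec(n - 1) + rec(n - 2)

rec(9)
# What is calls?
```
Call trace (a repeated sub-call is expanded the first time; later identical calls just restate its return value):
rec(n=9)
  rec(n=8)
    rec(n=7)
      rec(n=6)
        rec(n=5)
          rec(n=4)
            rec(n=3)
              rec(n=2)
                rec(n=1)
                -> return 1
                rec(n=0)
                -> return 0
              -> return 1
              rec(n=1)
              -> return 1
            -> return 2
            rec(n=2) -> return 1  (same call as traced above)
          -> return 3
          rec(n=3) -> return 2  (same call as traced above)
        -> return 5
        rec(n=4) -> return 3  (same call as traced above)
      -> return 8
      rec(n=5) -> return 5  (same call as traced above)
    -> return 13
    rec(n=6) -> return 8  (same call as traced above)
  -> return 21
  rec(n=7) -> return 13  (same call as traced above)
-> return 34

calls is incremented once per call, so count the calls in each subtree. Let C(n) = number of calls made by rec(n).
C(0) = C(1) = 1 (base case, no recursion); C(n) = 1 + C(n - 1) + C(n - 2) otherwise.
C(2) = 1 + C(1) + C(0) = 1 + 1 + 1 = 3
C(3) = 1 + C(2) + C(1) = 1 + 3 + 1 = 5
C(4) = 1 + C(3) + C(2) = 1 + 5 + 3 = 9
C(5) = 1 + C(4) + C(3) = 1 + 9 + 5 = 15
C(6) = 1 + C(5) + C(4) = 1 + 15 + 9 = 25
C(7) = 1 + C(6) + C(5) = 1 + 25 + 15 = 41
C(8) = 1 + C(7) + C(6) = 1 + 41 + 25 = 67
C(9) = 1 + C(8) + C(7) = 1 + 67 + 41 = 109
calls = C(9) = 109

Final answer: 109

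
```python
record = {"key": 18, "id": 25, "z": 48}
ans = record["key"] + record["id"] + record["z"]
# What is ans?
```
Trace:
  record={'key': 18, 'id': 25, 'z': 48}
  record={'key': 18, 'id': 25, 'z': 48}, ans=91

Final answer: 91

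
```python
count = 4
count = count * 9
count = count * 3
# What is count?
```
Trace:
  count=4
  count=36
  count=108

Final answer: 108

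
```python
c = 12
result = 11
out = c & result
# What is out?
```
Trace:
  c=12
  c=12, result=11
  c=12, result=11, out=8

Final answer: 8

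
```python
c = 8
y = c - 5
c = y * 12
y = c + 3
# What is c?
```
Trace:
  c=8
  c=8, y=3
  c=36, y=3
  c=36, y=39

Final answer: 36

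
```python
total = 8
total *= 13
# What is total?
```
Trace:
  total=8
  total=104

Final answer: 104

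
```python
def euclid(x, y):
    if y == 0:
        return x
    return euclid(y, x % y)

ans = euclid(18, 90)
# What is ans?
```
Call trace:
euclid(x=18, y=90)
  euclid(x=90, y=18)
    euclid(x=18, y=0)
    -> return 18
  -> return 18
-> return 18

Final answer: 18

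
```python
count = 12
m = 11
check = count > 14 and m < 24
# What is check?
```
Trace:
  count=12
  count=12, m=11
  count=12, m=11, check=False

Final answer: False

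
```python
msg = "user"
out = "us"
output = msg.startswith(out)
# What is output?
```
Trace:
  msg='user'
  msg='user', out='us'
  msg='user', out='us', output=True

Final answer: True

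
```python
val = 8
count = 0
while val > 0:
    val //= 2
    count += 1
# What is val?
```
Trace:
  val=8
  val=8, count=0
  val=4, count=1
  val=2, count=2
  val=1, count=3
  val=0, count=4

Final answer: 0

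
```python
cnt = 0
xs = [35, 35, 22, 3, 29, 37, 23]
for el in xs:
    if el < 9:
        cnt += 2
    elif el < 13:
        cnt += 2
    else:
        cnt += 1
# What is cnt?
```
Trace:
  cnt=0
  cnt=1, el=35
  cnt=2, el=35
  cnt=3, el=22
  cnt=5, el=3
  cnt=6, el=29
  cnt=7, el=37
  cnt=8, el=23

Final answer: 8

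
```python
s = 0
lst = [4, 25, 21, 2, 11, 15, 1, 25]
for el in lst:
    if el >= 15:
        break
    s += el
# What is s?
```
Trace:
  s=0
  s=4, el=4
  s=4, el=25

Final answer: 4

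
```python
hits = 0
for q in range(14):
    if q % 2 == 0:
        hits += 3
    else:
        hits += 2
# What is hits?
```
Trace:
  hits=0
  hits=3, q=0
  hits=5, q=1
  hits=8, q=2
  hits=10, q=3
  hits=13, q=4
  hits=15, q=5
  hits=18, q=6
  hits=20, q=7
  hits=23, q=8
  hits=25, q=9
  hits=28, q=10
  hits=30, q=11
  hits=33, q=12
  hits=35, q=13

Final answer: 35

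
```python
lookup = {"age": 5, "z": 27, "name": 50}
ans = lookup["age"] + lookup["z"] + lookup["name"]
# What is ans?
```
Trace:
  lookup={'age': 5, 'z': 27, 'name': 50}
  lookup={'age': 5, 'z': 27, 'name': 50}, ans=82

Final answer: 82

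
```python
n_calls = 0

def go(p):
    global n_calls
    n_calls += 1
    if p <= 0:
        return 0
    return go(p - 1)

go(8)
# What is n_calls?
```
Call trace:
go(p=8)
  go(p=7)
    go(p=6)
      go(p=5)
        go(p=4)
          go(p=3)
            go(p=2)
              go(p=1)
                go(p=0)
                -> return 0
              -> return 0
            -> return 0
          -> return 0
        -> return 0
      -> return 0
    -> return 0
  -> return 0
-> return 0

n_calls is incremented once per call. go is entered once for each p = 8, 7, 6, 5, 4, 3, 2, 1, 0 (the p <= 0 call returns without recursing), i.e. 8 + 1 calls.
n_calls = 9

Final answer: 9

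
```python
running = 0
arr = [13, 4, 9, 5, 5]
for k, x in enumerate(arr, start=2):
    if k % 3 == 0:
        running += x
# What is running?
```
Trace:
  running=0
  running=0, k=2, x=13
  running=4, k=3, x=4
  running=4, k=4, x=9
  running=4, k=5, x=5
  running=9, k=6, x=5

Final answer: 9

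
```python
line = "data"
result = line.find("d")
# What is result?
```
Trace:
  line='data'
  line='data', result=0

Final answer: 0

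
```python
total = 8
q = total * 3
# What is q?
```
Trace:
  total=8
  total=8, q=24

Final answer: 24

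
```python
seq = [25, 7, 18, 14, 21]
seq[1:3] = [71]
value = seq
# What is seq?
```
Trace:
  seq=[25, 7, 18, 14, 21]
  seq=[25, 71, 14, 21]
  seq=[25, 71, 14, 21], value=[25, 71, 14, 21]

Final answer: [25, 71, 14, 21]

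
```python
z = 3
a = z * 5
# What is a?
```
Trace:
  z=3
  z=3, a=15

Final answer: 15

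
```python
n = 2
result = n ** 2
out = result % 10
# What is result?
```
Trace:
  n=2
  n=2, result=4
  n=2, result=4, out=4

Final answer: 4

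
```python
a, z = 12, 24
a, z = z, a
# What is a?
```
Trace:
  a=12, z=24
  a=24, z=12

Final answer: 24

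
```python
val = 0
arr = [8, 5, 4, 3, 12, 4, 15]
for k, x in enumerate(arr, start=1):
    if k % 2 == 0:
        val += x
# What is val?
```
Trace:
  val=0
  val=0, k=1, x=8
  val=5, k=2, x=5
  val=5, k=3, x=4
  val=8, k=4, x=3
  val=8, k=5, x=12
  val=12, k=6, x=4
  val=12, k=7, x=15

Final answer: 12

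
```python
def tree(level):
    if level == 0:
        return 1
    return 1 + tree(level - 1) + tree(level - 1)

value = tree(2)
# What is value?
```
Call trace (a repeated sub-call is expanded the first time; later identical calls just restate its return value):
tree(level=2)
  tree(level=1)
    tree(level=0)
    -> return 1
    tree(level=0)
    -> return 1
  -> return 3
  tree(level=1) -> return 3  (same call as traced above)
-> return 7

Final answer: 7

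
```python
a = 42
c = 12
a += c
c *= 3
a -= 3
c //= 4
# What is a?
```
Trace:
  a=42
  a=42, c=12
  a=54, c=12
  a=54, c=36
  a=51, c=36
  a=51, c=9

Final answer: 51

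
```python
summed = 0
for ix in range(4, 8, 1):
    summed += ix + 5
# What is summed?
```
Trace:
  summed=0
  summed=9, ix=4
  summed=19, ix=5
  summed=30, ix=6
  summed=42, ix=7

Final answer: 42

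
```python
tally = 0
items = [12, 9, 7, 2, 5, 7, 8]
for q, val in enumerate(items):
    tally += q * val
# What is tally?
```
Trace:
  tally=0
  tally=0, q=0, val=12
  tally=9, q=1, val=9
  tally=23, q=2, val=7
  tally=29, q=3, val=2
  tally=49, q=4, val=5
  tally=84, q=5, val=7
  tally=132, q=6, val=8

Final answer: 132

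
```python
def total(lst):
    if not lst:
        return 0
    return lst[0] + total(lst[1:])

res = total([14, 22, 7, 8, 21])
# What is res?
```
Call trace:
total(lst=[14, 22, 7, 8, 21])
  total(lst=[22, 7, 8, 21])
    total(lst=[7, 8, 21])
      total(lst=[8, 21])
        total(lst=[21])
          total(lst=[])
          -> return 0
        -> return 21
      -> return 29
    -> return 36
  -> return 58
-> return 72

Final answer: 72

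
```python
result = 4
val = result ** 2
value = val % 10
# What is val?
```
Trace:
  result=4
  result=4, val=16
  result=4, val=16, value=6

Final answer: 16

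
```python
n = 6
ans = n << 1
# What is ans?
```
Trace:
  n=6
  n=6, ans=12

Final answer: 12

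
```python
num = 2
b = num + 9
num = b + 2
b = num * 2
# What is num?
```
Trace:
  num=2
  num=2, b=11
  num=13, b=11
  num=13, b=26

Final answer: 13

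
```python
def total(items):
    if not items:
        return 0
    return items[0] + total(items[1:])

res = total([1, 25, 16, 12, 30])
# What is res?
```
Call trace:
total(items=[1, 25, 16, 12, 30])
  total(items=[25, 16, 12, 30])
    total(items=[16, 12, 30])
      total(items=[12, 30])
        total(items=[30])
          total(items=[])
          -> return 0
        -> return 30
      -> return 42
    -> return 58
  -> return 83
-> return 84

Final answer: 84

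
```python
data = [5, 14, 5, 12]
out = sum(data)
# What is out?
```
Trace:
  data=[5, 14, 5, 12]
  data=[5, 14, 5, 12], out=36

Final answer: 36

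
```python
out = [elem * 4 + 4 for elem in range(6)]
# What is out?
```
Trace:
  elem=0
  elem=1
  elem=2
  elem=3
  elem=4
  elem=5
  out=[4, 8, 12, 16, 20, 24]

Final answer: [4, 8, 12, 16, 20, 24]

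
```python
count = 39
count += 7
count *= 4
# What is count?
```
Trace:
  count=39
  count=46
  count=184

Final answer: 184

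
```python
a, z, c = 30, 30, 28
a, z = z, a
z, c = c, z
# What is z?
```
Trace:
  a=30, z=30, c=28
  a=30, z=30, c=28
  a=30, z=28, c=30

Final answer: 28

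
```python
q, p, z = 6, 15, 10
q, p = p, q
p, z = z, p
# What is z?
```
Trace:
  q=6, p=15, z=10
  q=15, p=6, z=10
  q=15, p=10, z=6

Final answer: 6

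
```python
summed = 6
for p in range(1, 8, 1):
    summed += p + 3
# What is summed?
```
Trace:
  summed=6
  summed=10, p=1
  summed=15, p=2
  summed=21, p=3
  summed=28, p=4
  summed=36, p=5
  summed=45, p=6
  summed=55, p=7

Final answer: 55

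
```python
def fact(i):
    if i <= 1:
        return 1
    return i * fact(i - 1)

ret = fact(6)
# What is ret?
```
Call trace:
fact(i=6)
  fact(i=5)
    fact(i=4)
      fact(i=3)
        fact(i=2)
          fact(i=1)
          -> return 1
        -> return 2
      -> return 6
    -> return 24
  -> return 120
-> return 720

Final answer: 720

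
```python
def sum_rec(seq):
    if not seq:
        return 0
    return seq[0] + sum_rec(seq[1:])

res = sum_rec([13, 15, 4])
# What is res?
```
Call trace:
sum_rec(seq=[13, 15, 4])
  sum_rec(seq=[15, 4])
    sum_rec(seq=[4])
      sum_rec(seq=[])
      -> return 0
    -> return 4
  -> return 19
-> return 32

Final answer: 32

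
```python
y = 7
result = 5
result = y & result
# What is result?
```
Trace:
  y=7
  y=7, result=5
  y=7, result=5

Final answer: 5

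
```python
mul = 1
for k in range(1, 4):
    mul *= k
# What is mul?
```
Trace:
  mul=1
  mul=1, k=1
  mul=2, k=2
  mul=6, k=3

Final answer: 6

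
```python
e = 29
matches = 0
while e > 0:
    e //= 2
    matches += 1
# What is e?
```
Trace:
  e=29
  e=29, matches=0
  e=14, matches=1
  e=7, matches=2
  e=3, matches=3
  e=1, matches=4
  e=0, matches=5

Final answer: 0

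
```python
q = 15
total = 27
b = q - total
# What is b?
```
Trace:
  q=15
  q=15, total=27
  q=15, total=27, b=-12

Final answer: -12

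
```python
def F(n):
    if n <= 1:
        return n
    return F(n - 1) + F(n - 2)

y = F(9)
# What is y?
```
Call trace (a repeated sub-call is expanded the first time; later identical calls just restate its return value):
F(n=9)
  F(n=8)
    F(n=7)
      F(n=6)
        F(n=5)
          F(n=4)
            F(n=3)
              F(n=2)
                F(n=1)
                -> return 1
                F(n=0)
                -> return 0
              -> return 1
              F(n=1)
              -> return 1
            -> return 2
            F(n=2) -> return 1  (same call as traced above)
          -> return 3
          F(n=3) -> return 2  (same call as traced above)
        -> return 5
        F(n=4) -> return 3  (same call as traced above)
      -> return 8
      F(n=5) -> return 5  (same call as traced above)
    -> return 13
    F(n=6) -> return 8  (same call as traced above)
  -> return 21
  F(n=7) -> return 13  (same call as traced above)
-> return 34

Final answer: 34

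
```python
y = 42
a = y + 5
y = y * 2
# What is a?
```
Trace:
  y=42
  y=42, a=47
  y=84, a=47

Final answer: 47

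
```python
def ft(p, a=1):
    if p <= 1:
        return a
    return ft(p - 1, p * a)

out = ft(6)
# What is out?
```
Call trace:
ft(p=6, a=1)
  ft(p=5, a=6)
    ft(p=4, a=30)
      ft(p=3, a=120)
        ft(p=2, a=360)
          ft(p=1, a=720)
          -> return 720
        -> return 720
      -> return 720
    -> return 720
  -> return 720
-> return 720

Final answer: 720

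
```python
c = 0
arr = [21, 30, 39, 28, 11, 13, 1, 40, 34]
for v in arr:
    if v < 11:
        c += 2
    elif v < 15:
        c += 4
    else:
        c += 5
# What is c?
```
Trace:
  c=0
  c=5, v=21
  c=10, v=30
  c=15, v=39
  c=20, v=28
  c=24, v=11
  c=28, v=13
  c=30, v=1
  c=35, v=40
  c=40, v=34

Final answer: 40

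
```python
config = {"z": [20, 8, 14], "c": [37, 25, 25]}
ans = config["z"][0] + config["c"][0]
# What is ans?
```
Trace:
  config={'z': [20, 8, 14], 'c': [37, 25, 25]}
  config={'z': [20, 8, 14], 'c': [37, 25, 25]}, ans=57

Final answer: 57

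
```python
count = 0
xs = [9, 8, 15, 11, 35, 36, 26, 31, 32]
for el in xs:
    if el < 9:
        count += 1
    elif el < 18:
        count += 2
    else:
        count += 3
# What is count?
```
Trace:
  count=0
  count=2, el=9
  count=3, el=8
  count=5, el=15
  count=7, el=11
  count=10, el=35
  count=13, el=36
  count=16, el=26
  count=19, el=31
  count=22, el=32

Final answer: 22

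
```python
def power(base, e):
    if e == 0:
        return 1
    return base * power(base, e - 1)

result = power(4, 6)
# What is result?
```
Call trace:
power(base=4, e=6)
  power(base=4, e=5)
    power(base=4, e=4)
      power(base=4, e=3)
        power(base=4, e=2)
          power(base=4, e=1)
            power(base=4, e=0)
            -> return 1
          -> return 4
        -> return 16
      -> return 64
    -> return 256
  -> return 1024
-> return 4096

Final answer: 4096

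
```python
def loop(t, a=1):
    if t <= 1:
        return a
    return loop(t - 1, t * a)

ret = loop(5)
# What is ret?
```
Call trace:
loop(t=5, a=1)
  loop(t=4, a=5)
    loop(t=3, a=20)
      loop(t=2, a=60)
        loop(t=1, a=120)
        -> return 120
      -> return 120
    -> return 120
  -> return 120
-> return 120

Final answer: 120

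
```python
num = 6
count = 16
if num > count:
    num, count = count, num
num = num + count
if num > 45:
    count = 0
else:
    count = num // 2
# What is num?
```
Trace:
  num=6
  num=6, count=16
  num=6, count=16
  num=22, count=16
  num=22, count=11

Final answer: 22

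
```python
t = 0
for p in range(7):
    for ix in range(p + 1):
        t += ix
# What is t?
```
Trace:
  t=0
  t=0, p=0, ix=0
  t=0, p=1, ix=0
  t=1, p=1, ix=1
  t=1, p=2, ix=0
  t=2, p=2, ix=1
  t=4, p=2, ix=2
  t=4, p=3, ix=0
  t=5, p=3, ix=1
  t=7, p=3, ix=2
  t=10, p=3, ix=3
  t=10, p=4, ix=0
  t=11, p=4, ix=1
  t=13, p=4, ix=2
  t=16, p=4, ix=3
  t=20, p=4, ix=4
  t=20, p=5, ix=0
  t=21, p=5, ix=1
  t=23, p=5, ix=2
  t=26, p=5, ix=3
  t=30, p=5, ix=4
  t=35, p=5, ix=5
  t=35, p=6, ix=0
  t=36, p=6, ix=1
  t=38, p=6, ix=2
  t=41, p=6, ix=3
  t=45, p=6, ix=4
  t=50, p=6, ix=5
  t=56, p=6, ix=6

Final answer: 56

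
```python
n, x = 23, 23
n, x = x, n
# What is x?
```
Trace:
  n=23, x=23
  n=23, x=23

Final answer: 23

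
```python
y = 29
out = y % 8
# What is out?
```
Trace:
  y=29
  y=29, out=5

Final answer: 5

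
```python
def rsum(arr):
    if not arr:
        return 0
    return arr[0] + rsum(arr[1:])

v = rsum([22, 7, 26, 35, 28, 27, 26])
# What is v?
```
Call trace:
rsum(arr=[22, 7, 26, 35, 28, 27, 26])
  rsum(arr=[7, 26, 35, 28, 27, 26])
    rsum(arr=[26, 35, 28, 27, 26])
      rsum(arr=[35, 28, 27, 26])
        rsum(arr=[28, 27, 26])
          rsum(arr=[27, 26])
            rsum(arr=[26])
              rsum(arr=[])
              -> return 0
            -> return 26
          -> return 53
        -> return 81
      -> return 116
    -> return 142
  -> return 149
-> return 171

Final answer: 171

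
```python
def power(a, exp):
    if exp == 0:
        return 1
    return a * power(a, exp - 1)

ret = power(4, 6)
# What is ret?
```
Call trace:
power(a=4, exp=6)
  power(a=4, exp=5)
    power(a=4, exp=4)
      power(a=4, exp=3)
        power(a=4, exp=2)
          power(a=4, exp=1)
            power(a=4, exp=0)
            -> return 1
          -> return 4
        -> return 16
      -> return 64
    -> return 256
  -> return 1024
-> return 4096

Final answer: 4096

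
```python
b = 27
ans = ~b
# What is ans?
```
Trace:
  b=27
  b=27, ans=-28

Final answer: -28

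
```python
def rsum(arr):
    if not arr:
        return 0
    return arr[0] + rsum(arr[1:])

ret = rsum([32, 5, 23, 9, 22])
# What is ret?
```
Call trace:
rsum(arr=[32, 5, 23, 9, 22])
  rsum(arr=[5, 23, 9, 22])
    rsum(arr=[23, 9, 22])
      rsum(arr=[9, 22])
        rsum(arr=[22])
          rsum(arr=[])
          -> return 0
        -> return 22
      -> return 31
    -> return 54
  -> return 59
-> return 91

Final answer: 91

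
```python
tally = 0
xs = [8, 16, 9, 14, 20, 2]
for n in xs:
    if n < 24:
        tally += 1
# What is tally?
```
Trace:
  tally=0
  tally=1, n=8
  tally=2, n=16
  tally=3, n=9
  tally=4, n=14
  tally=5, n=20
  tally=6, n=2

Final answer: 6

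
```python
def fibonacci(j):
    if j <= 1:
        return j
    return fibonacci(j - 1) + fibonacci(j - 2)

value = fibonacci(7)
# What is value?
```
Call trace (a repeated sub-call is expanded the first time; later identical calls just restate its return value):
fibonacci(j=7)
  fibonacci(j=6)
    fibonacci(j=5)
      fibonacci(j=4)
        fibonacci(j=3)
          fibonacci(j=2)
            fibonacci(j=1)
            -> return 1
            fibonacci(j=0)
            -> return 0
          -> return 1
          fibonacci(j=1)
          -> return 1
        -> return 2
        fibonacci(j=2) -> return 1  (same call as traced above)
      -> return 3
      fibonacci(j=3) -> return 2  (same call as traced above)
    -> return 5
    fibonacci(j=4) -> return 3  (same call as traced above)
  -> return 8
  fibonacci(j=5) -> return 5  (same call as traced above)
-> return 13

Final answer: 13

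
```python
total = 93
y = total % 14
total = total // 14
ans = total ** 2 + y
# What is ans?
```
Trace:
  total=93
  total=93, y=9
  total=6, y=9
  total=6, y=9, ans=45

Final answer: 45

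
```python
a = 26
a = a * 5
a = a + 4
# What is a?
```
Trace:
  a=26
  a=130
  a=134

Final answer: 134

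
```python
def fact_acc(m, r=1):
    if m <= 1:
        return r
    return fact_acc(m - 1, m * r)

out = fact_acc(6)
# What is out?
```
Call trace:
fact_acc(m=6, r=1)
  fact_acc(m=5, r=6)
    fact_acc(m=4, r=30)
      fact_acc(m=3, r=120)
        fact_acc(m=2, r=360)
          fact_acc(m=1, r=720)
          -> return 720
        -> return 720
      -> return 720
    -> return 720
  -> return 720
-> return 720

Final answer: 720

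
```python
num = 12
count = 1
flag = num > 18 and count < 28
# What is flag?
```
Trace:
  num=12
  num=12, count=1
  num=12, count=1, flag=False

Final answer: False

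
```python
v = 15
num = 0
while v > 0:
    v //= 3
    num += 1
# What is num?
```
Trace:
  v=15
  v=15, num=0
  v=5, num=1
  v=1, num=2
  v=0, num=3

Final answer: 3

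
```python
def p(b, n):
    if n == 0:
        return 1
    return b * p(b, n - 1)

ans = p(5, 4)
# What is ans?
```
Call trace:
p(b=5, n=4)
  p(b=5, n=3)
    p(b=5, n=2)
      p(b=5, n=1)
        p(b=5, n=0)
        -> return 1
      -> return 5
    -> return 25
  -> return 125
-> return 625

Final answer: 625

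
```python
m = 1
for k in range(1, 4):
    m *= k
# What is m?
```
Trace:
  m=1
  m=1, k=1
  m=2, k=2
  m=6, k=3

Final answer: 6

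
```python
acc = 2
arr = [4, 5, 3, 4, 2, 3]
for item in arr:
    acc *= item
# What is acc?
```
Trace:
  acc=2
  acc=8, item=4
  acc=40, item=5
  acc=120, item=3
  acc=480, item=4
  acc=960, item=2
  acc=2880, item=3

Final answer: 2880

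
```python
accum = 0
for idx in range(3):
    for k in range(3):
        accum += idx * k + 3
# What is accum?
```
Trace:
  accum=0
  accum=3, idx=0, k=0
  accum=6, idx=0, k=1
  accum=9, idx=0, k=2
  accum=12, idx=1, k=0
  accum=16, idx=1, k=1
  accum=21, idx=1, k=2
  accum=24, idx=2, k=0
  accum=29, idx=2, k=1
  accum=36, idx=2, k=2

Final answer: 36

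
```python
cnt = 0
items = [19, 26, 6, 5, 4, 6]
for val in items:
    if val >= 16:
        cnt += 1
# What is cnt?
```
Trace:
  cnt=0
  cnt=1, val=19
  cnt=2, val=26
  cnt=2, val=6
  cnt=2, val=5
  cnt=2, val=4
  cnt=2, val=6

Final answer: 2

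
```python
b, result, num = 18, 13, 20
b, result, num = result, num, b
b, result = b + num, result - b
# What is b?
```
Trace:
  b=18, result=13, num=20
  b=13, result=20, num=18
  b=31, result=7, num=18

Final answer: 31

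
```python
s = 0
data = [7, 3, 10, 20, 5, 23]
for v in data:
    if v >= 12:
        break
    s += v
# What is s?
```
Trace:
  s=0
  s=7, v=7
  s=10, v=3
  s=20, v=10
  s=20, v=20

Final answer: 20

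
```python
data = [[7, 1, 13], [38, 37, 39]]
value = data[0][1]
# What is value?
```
Trace:
  data=[[7, 1, 13], [38, 37, 39]]
  data=[[7, 1, 13], [38, 37, 39]], value=1

Final answer: 1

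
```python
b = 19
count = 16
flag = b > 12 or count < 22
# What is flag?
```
Trace:
  b=19
  b=19, count=16
  b=19, count=16, flag=True

Final answer: True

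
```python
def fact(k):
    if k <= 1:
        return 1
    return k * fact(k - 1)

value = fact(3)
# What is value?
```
Call trace:
fact(k=3)
  fact(k=2)
    fact(k=1)
    -> return 1
  -> return 2
-> return 6

Final answer: 6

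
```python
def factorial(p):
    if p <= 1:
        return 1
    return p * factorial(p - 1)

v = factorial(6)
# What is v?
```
Call trace:
factorial(p=6)
  factorial(p=5)
    factorial(p=4)
      factorial(p=3)
        factorial(p=2)
          factorial(p=1)
          -> return 1
        -> return 2
      -> return 6
    -> return 24
  -> return 120
-> return 720

Final answer: 720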